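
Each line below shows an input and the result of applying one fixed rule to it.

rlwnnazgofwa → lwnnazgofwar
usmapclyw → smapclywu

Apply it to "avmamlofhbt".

The rule is to move the first character to the end.
"avmamlofhbt" → "vmamlofhbta".

vmamlofhbta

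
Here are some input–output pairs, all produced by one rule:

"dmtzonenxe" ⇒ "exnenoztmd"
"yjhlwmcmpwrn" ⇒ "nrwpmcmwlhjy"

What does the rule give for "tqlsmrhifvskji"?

The pattern: reverse the string.
Applying that to "tqlsmrhifvskji" gives "ijksvfihrmslqt".

ijksvfihrmslqt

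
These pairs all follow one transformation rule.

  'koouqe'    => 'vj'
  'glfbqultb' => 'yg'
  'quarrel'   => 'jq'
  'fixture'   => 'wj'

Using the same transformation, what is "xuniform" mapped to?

wr

The pattern: shift every letter 5 places forward in the alphabet (wrapping around), then keep only the last 2 characters.
For "xuniform", step one produces "czsnktwr"; step two turns that into "wr".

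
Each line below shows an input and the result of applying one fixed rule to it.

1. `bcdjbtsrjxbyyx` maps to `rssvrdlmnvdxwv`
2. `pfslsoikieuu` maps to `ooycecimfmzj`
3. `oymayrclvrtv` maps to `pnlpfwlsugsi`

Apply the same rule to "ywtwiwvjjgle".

Rule — shift every letter 6 places backward in the alphabet (wrapping around), then reverse the string.
Applying both steps to "ywtwiwvjjgle": "sqnqcqpddafy", then "yfaddpqcqnqs".

yfaddpqcqnqs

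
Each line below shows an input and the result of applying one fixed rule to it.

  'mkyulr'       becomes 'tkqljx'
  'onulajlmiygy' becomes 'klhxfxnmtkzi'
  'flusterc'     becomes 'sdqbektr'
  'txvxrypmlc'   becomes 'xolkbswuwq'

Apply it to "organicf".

mhbenqfz

The transformation: shift every letter 1 place backward in the alphabet (wrapping around), then swap the front and back halves of the string.
For "organicf", step one produces "nqfzmhbe"; step two turns that into "mhbenqfz".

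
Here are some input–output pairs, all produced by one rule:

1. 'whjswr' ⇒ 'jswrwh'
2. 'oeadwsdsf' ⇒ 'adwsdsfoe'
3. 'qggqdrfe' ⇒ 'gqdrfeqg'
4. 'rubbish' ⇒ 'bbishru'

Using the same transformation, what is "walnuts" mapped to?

lnutswa

Looking at the pairs, the operation is to move the first 2 characters to the end (rotate left by 2).
For "walnuts" the result is "lnutswa".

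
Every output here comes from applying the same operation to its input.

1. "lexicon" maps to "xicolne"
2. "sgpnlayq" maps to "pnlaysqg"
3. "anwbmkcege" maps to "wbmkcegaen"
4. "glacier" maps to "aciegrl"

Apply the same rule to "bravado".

The pattern: swap the first and last characters, then move the first 2 characters to the end (rotate left by 2).
"bravado" → "oravadb" → "avadbor".

avadbor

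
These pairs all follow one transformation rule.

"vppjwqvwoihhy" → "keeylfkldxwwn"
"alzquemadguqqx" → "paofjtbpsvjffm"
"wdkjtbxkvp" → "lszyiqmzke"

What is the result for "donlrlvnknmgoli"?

sdcagakczcbvdax

The rule is to shift every letter 11 places backward in the alphabet (wrapping around).
Doing the same to "donlrlvnknmgoli": "sdcagakczcbvdax".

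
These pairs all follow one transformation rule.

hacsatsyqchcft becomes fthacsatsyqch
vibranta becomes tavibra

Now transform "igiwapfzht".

htigiwapf

What's happening: move the last 3 characters to the front (rotate right by 3), then delete the first character.
Starting from "igiwapfzht": after the first operation, "zhtigiwapf"; after the second, "htigiwapf".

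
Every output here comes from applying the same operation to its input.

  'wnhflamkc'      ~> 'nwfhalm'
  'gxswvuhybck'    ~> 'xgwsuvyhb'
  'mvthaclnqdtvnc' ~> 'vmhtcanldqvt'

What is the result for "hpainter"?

In each case the input is transformed by: delete the last 2 characters, then swap each adjacent pair of characters (1↔2, 3↔4, ...).
On "hpainter": the first step gives "hpaint", and the second then gives "phiatn".

phiatn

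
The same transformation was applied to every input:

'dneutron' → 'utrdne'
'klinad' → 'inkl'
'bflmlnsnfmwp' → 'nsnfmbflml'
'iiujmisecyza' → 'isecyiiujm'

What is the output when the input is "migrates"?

ratmig

Looking at the pairs, the operation is to delete the last 2 characters, then swap the front and back halves of the string.
Starting from "migrates": after the first operation, "migrat"; after the second, "ratmig".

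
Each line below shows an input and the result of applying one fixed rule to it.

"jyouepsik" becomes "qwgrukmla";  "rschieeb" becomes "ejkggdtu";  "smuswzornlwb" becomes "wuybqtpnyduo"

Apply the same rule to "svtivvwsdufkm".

Each output is the input with this applied: shift every letter 2 places forward in the alphabet (wrapping around), then move the first 2 characters to the end (rotate left by 2).
Working it through for "svtivvwsdufkm": intermediate "uxvkxxyufwhmo", final "vkxxyufwhmoux".

vkxxyufwhmoux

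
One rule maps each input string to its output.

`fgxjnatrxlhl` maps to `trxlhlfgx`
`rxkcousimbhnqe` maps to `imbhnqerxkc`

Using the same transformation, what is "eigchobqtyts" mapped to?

bqtytseig

The transformation: swap the front and back halves of the string, then delete the last 3 characters.
For "eigchobqtyts", step one produces "bqtytseigcho"; step two turns that into "bqtytseig".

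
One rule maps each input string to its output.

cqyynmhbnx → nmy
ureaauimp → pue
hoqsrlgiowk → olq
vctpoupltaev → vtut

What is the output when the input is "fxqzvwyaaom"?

awq

Rule — keep one character in every 3, starting at position 3 (positions 3rd, 6th, 9th, ...), then reverse the string.
Applying both steps to "fxqzvwyaaom": "qwa", then "awq".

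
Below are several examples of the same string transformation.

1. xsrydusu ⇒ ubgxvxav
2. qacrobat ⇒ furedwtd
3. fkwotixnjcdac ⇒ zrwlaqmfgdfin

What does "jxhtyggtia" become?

The pattern: move the first 2 characters to the end (rotate left by 2), then shift every letter 3 places forward in the alphabet (wrapping around).
On "jxhtyggtia": the first step gives "htyggtiajx", and the second then gives "kwbjjwldma".

kwbjjwldma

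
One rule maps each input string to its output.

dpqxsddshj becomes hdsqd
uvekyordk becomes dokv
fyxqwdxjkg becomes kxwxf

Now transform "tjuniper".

eiut

What's happening: reverse the string, then keep every other character starting from the second (positions 2nd, 4th, 6th, ...).
Applying both steps to "tjuniper": "repinujt", then "eiut".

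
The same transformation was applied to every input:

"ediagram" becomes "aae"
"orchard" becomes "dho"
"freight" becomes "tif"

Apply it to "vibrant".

trv

Rule — keep one character in every 3, starting at position 1 (positions 1st, 4th, 7th, ...), then reverse the string.
Applying both steps to "vibrant": "vrt", then "trv".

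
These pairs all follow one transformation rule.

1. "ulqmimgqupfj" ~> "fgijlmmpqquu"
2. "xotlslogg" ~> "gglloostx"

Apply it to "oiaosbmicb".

Rule — sort the characters into alphabetical order.
Applying that to "oiaosbmicb" gives "abbciimoos".

abbciimoos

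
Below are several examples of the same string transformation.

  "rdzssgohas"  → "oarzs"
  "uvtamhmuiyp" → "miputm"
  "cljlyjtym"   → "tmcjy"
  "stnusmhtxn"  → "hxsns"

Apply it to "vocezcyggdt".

ygtvcz

In each case the input is transformed by: keep every other character starting from the first (positions 1st, 3rd, 5th, ...), then move the first 3 characters to the end (rotate left by 3).
"vocezcyggdt" → "vczygt" → "ygtvcz".
(Check on "rdzssgohas": → "rzsoa" → "oarzs" ✓)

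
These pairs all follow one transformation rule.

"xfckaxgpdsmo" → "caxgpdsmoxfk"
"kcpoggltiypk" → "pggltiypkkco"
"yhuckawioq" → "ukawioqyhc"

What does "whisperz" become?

Each output is the input with this applied: move the first 3 characters to the end (rotate left by 3), then swap the first and last characters.
Applying both steps to "whisperz": "sperzwhi", then "iperzwhs".

iperzwhs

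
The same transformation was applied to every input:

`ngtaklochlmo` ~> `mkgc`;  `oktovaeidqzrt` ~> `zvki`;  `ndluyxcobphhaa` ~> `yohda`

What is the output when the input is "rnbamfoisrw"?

wnmi

Each output is the input with this applied: keep one character in every 3, starting at position 2 (positions 2nd, 5th, 8th, ...), then sort the characters into reverse alphabetical order.
"rnbamfoisrw" → "nmiw" → "wnmi".
(Check on "oktovaeidqzrt": → "kviz" → "zvki" ✓)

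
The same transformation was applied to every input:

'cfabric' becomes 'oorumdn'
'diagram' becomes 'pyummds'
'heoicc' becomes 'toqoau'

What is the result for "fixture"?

The pattern: take characters alternately from the front and the back (1st, last, 2nd, 2nd-last, ...), then shift every letter 12 places forward in the alphabet (wrapping around).
On "fixture": the first step gives "feirxut", and the second then gives "rqudjgf".

rqudjgf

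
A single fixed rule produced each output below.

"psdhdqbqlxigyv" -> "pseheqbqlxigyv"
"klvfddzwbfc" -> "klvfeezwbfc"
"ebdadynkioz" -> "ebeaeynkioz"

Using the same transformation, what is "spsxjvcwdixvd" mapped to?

spsxjvcweixve

The rule is to replace every "d" with "e".
On "spsxjvcwdixvd" that produces "spsxjvcweixve".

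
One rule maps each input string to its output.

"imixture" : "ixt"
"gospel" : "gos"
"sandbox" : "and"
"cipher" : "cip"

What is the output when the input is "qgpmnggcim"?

ngg

The rule is to move the last 3 characters to the front (rotate right by 3), then keep only the last 3 characters.
For "qgpmnggcim", step one produces "cimqgpmngg"; step two turns that into "ngg".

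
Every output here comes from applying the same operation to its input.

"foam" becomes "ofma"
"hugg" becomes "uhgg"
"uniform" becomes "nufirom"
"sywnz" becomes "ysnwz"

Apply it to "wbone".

The transformation: swap each adjacent pair of characters (1↔2, 3↔4, ...).
Applying that to "wbone" gives "bwnoe".

bwnoe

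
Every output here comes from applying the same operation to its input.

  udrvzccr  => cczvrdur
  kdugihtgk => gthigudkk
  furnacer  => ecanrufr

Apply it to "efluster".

Each output is the input with this applied: move the last character to the front, then reverse the string.
On "efluster": the first step gives "refluste", and the second then gives "etsulfer".

etsulfer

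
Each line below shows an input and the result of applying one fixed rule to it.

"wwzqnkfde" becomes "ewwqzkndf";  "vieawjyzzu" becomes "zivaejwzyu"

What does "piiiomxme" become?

eipiimomx

Looking at the pairs, the operation is to swap each adjacent pair of characters (1↔2, 3↔4, ...), then move the last character to the front.
On "piiiomxme": the first step gives "ipiimomxe", and the second then gives "eipiimomx".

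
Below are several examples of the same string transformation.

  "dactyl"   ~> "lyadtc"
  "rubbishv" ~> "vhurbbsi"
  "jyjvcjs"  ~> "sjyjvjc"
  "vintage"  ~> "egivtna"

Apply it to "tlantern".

The rule is to move the last 2 characters to the front (rotate right by 2), then swap each adjacent pair of characters (1↔2, 3↔4, ...).
Doing the same to "tlantern": "nrltnaet".
(Check on "dactyl": → "yldact" → "lyadtc" ✓)

nrltnaet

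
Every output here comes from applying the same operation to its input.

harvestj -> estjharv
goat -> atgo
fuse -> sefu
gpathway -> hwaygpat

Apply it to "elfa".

fael

In each case the input is transformed by: swap the front and back halves of the string.
So "elfa" becomes "fael".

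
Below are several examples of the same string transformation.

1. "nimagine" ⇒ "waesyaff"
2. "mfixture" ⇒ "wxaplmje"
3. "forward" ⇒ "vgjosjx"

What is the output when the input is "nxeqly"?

qpwidf

The rule is to swap the first and last characters, then shift every letter 8 places backward in the alphabet (wrapping around).
Starting from "nxeqly": after the first operation, "yxeqln"; after the second, "qpwidf".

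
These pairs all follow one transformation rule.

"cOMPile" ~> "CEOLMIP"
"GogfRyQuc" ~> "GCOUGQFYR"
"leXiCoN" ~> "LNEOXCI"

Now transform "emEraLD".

The pattern: take characters alternately from the front and the back (1st, last, 2nd, 2nd-last, ...), then convert every letter to uppercase.
For "emEraLD", step one produces "eDmLEar"; step two turns that into "EDMLEAR".

EDMLEAR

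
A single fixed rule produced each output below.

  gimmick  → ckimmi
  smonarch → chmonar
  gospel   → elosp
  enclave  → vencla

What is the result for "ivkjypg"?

The transformation: delete the first character, then move the last 2 characters to the front (rotate right by 2).
For "ivkjypg", step one produces "vkjypg"; step two turns that into "pgvkjy".

pgvkjy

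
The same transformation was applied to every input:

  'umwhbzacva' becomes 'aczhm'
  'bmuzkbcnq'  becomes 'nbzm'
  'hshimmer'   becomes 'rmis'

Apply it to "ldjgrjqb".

bjgd

Looking at the pairs, the operation is to keep every other character starting from the second (positions 2nd, 4th, 6th, ...), then reverse the string.
Starting from "ldjgrjqb": after the first operation, "dgjb"; after the second, "bjgd".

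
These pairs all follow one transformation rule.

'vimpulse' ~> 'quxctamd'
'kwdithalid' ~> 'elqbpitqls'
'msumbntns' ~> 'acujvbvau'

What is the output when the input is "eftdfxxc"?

Rule — shift every letter 8 places forward in the alphabet (wrapping around), then move the first character to the end.
Applying that to "eftdfxxc" gives "nblnffkm".

nblnffkm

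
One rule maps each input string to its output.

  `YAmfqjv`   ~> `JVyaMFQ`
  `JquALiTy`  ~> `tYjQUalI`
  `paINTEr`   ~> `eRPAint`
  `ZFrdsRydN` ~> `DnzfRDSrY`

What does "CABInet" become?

Each output is the input with this applied: move the last 2 characters to the front (rotate right by 2), then flip the case of every letter.
Doing the same to "CABInet": "ETcabiN".

ETcabiN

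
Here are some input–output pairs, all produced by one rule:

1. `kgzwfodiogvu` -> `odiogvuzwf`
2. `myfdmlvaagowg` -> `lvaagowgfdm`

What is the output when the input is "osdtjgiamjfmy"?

giamjfmydtj

Each output is the input with this applied: delete the first 2 characters, then move the first 3 characters to the end (rotate left by 3).
Applying both steps to "osdtjgiamjfmy": "dtjgiamjfmy", then "giamjfmydtj".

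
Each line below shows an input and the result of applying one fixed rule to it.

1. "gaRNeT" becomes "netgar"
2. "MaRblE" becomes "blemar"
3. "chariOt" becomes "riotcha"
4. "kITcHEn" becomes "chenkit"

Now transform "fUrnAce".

nacefur

In each case the input is transformed by: move the first 3 characters to the end (rotate left by 3), then convert every letter to lowercase.
"fUrnAce" → "nAcefUr" → "nacefur".
(Check on "MaRblE": → "blEMaR" → "blemar" ✓)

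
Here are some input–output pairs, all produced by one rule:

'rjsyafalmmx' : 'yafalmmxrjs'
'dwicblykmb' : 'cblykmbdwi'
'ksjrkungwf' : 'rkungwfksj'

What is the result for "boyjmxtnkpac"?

The pattern: move the first 3 characters to the end (rotate left by 3).
"boyjmxtnkpac" → "jmxtnkpacboy".

jmxtnkpacboy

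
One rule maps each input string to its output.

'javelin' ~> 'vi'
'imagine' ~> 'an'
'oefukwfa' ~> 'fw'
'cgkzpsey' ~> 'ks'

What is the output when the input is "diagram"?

aa

In each case the input is transformed by: keep one character in every 3, starting at position 3 (positions 3rd, 6th, 9th, ...).
Doing the same to "diagram": "aa".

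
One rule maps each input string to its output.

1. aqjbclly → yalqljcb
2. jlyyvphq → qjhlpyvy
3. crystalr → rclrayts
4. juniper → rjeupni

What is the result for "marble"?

emlabr

The pattern: take characters alternately from the front and the back (1st, last, 2nd, 2nd-last, ...), then swap each adjacent pair of characters (1↔2, 3↔4, ...).
Applying both steps to "marble": "mealrb", then "emlabr".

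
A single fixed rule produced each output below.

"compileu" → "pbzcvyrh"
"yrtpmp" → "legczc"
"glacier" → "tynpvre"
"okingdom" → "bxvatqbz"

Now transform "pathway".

cngujnl

The transformation: shift every letter 13 places forward in the alphabet (wrapping around) — i.e. ROT13.
So "pathway" becomes "cngujnl".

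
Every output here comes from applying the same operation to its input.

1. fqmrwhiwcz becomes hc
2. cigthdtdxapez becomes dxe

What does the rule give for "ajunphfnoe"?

The pattern: delete the first 3 characters, then keep one character in every 3, starting at position 3 (positions 3rd, 6th, 9th, ...).
Working it through for "ajunphfnoe": intermediate "nphfnoe", final "ho".

ho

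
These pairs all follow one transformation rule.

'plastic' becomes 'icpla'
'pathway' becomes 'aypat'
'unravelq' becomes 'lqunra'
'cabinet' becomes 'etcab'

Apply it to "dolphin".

indol

Rule — move the last 2 characters to the front (rotate right by 2), then delete the last 2 characters.
For "dolphin", step one produces "indolph"; step two turns that into "indol".
(Check on "cabinet": → "etcabin" → "etcab" ✓)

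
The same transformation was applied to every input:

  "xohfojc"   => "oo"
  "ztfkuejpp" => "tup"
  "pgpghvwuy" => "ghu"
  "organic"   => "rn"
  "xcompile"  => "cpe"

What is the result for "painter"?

Each output is the input with this applied: keep one character in every 3, starting at position 2 (positions 2nd, 5th, 8th, ...).
Doing the same to "painter": "at".

at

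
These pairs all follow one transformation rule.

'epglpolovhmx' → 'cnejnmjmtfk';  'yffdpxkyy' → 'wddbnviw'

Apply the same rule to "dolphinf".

The rule is to shift every letter 2 places backward in the alphabet (wrapping around), then delete the last character.
"dolphinf" → "bmjnfgld" → "bmjnfgl".
(Check on "yffdpxkyy": → "wddbnviww" → "wddbnviw" ✓)

bmjnfgl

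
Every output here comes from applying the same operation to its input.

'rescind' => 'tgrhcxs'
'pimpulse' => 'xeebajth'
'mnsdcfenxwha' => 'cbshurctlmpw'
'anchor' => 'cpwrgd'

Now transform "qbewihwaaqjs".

qfltwxplfphy

Rule — shift every letter 11 places backward in the alphabet (wrapping around), then swap each adjacent pair of characters (1↔2, 3↔4, ...).
For "qbewihwaaqjs", step one produces "fqtlxwlppfyh"; step two turns that into "qfltwxplfphy".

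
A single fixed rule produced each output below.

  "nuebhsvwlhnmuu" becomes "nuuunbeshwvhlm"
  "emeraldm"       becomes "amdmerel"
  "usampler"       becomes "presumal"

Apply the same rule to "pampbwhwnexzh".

zxhappmwbwhen

The pattern: swap each adjacent pair of characters (1↔2, 3↔4, ...), then move the last 3 characters to the front (rotate right by 3).
Working it through for "pampbwhwnexzh": intermediate "appmwbwhenzxh", final "zxhappmwbwhen".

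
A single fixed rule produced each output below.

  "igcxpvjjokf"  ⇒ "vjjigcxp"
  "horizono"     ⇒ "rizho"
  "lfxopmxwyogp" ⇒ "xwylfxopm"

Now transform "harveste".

Rule — delete the last 3 characters, then move the last 3 characters to the front (rotate right by 3).
Starting from "harveste": after the first operation, "harve"; after the second, "rveha".

rveha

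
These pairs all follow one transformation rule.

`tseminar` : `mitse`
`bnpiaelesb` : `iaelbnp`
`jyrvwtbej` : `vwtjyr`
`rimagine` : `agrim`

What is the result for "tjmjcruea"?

jcrtjm

The pattern: delete the last 3 characters, then move the first 3 characters to the end (rotate left by 3).
"tjmjcruea" → "tjmjcr" → "jcrtjm".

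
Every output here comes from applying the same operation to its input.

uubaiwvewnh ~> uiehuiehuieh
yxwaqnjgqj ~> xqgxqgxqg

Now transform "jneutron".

ntnntnntn

Each output is the input with this applied: keep one character in every 3, starting at position 2 (positions 2nd, 5th, 8th, ...), then write the whole string 3 times in a row.
Applying both steps to "jneutron": "ntn", then "ntnntnntn".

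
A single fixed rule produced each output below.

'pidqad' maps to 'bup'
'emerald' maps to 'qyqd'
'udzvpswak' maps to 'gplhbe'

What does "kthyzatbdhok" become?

Rule — shift every letter 12 places forward in the alphabet (wrapping around), then delete the last 3 characters.
Applying that to "kthyzatbdhok" gives "wftklmfnp".

wftklmfnp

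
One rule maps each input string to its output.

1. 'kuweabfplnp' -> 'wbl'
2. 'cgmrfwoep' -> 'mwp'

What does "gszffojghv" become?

zoh

The pattern: keep one character in every 3, starting at position 3 (positions 3rd, 6th, 9th, ...).
Doing the same to "gszffojghv": "zoh".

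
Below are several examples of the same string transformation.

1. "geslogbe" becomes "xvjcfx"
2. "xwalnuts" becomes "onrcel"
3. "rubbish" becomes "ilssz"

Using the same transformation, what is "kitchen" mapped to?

bzkty

Rule — shift every letter 9 places backward in the alphabet (wrapping around), then delete the last 2 characters.
Starting from "kitchen": after the first operation, "bzktyve"; after the second, "bzkty".
(Check on "geslogbe": → "xvjcfxsv" → "xvjcfx" ✓)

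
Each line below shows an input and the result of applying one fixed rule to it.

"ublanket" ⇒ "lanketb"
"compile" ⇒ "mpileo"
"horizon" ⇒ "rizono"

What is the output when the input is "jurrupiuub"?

The transformation: delete the first character, then move the first character to the end.
Applying that to "jurrupiuub" gives "rrupiuubu".
(Check on "compile": → "ompile" → "mpileo" ✓)

rrupiuubu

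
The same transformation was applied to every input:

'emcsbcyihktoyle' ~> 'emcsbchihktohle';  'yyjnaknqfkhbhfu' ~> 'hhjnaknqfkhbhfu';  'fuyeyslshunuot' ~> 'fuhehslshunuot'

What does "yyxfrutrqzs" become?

Rule — replace every "y" with "h".
For "yyxfrutrqzs" the result is "hhxfrutrqzs".

hhxfrutrqzs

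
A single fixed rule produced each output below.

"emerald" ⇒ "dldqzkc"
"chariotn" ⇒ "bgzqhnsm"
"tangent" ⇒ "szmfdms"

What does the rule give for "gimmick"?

fhllhbj

Looking at the pairs, the operation is to shift every letter 1 place backward in the alphabet (wrapping around).
On "gimmick" that produces "fhllhbj".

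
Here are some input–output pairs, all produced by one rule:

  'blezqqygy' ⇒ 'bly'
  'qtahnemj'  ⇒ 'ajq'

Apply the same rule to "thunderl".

dlt

Each output is the input with this applied: sort the characters into alphabetical order, then keep one character in every 3, starting at position 1 (positions 1st, 4th, 7th, ...).
"thunderl" → "dlt".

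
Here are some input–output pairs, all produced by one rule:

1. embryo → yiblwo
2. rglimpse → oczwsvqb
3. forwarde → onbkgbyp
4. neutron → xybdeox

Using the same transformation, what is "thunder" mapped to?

Each output is the input with this applied: shift every letter 10 places forward in the alphabet (wrapping around), then reverse the string.
So "thunder" becomes "bonxerd".

bonxerd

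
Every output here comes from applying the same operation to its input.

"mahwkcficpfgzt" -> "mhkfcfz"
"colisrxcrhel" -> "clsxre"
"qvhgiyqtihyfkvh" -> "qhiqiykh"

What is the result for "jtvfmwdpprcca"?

jvmdpca

Each output is the input with this applied: keep every other character starting from the first (positions 1st, 3rd, 5th, ...).
So "jtvfmwdpprcca" becomes "jvmdpca".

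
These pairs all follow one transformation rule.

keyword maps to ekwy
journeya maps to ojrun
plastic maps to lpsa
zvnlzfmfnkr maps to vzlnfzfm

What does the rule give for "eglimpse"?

geilm

The pattern: delete the last 3 characters, then swap each adjacent pair of characters (1↔2, 3↔4, ...).
Working it through for "eglimpse": intermediate "eglim", final "geilm".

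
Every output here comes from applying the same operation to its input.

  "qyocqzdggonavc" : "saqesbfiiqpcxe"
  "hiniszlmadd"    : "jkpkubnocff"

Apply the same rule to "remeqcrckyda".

In each case the input is transformed by: shift every letter 2 places forward in the alphabet (wrapping around).
For "remeqcrckyda" the result is "tgogsetemafc".

tgogsetemafc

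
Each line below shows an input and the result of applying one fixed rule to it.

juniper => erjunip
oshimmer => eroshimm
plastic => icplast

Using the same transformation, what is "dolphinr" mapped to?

nrdolphi

What's happening: move the last 2 characters to the front (rotate right by 2).
Doing the same to "dolphinr": "nrdolphi".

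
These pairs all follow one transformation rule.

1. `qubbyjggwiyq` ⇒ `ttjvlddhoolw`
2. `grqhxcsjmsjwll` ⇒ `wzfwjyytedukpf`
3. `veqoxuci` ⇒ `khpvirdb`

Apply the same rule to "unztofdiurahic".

Rule — shift every letter 13 places forward in the alphabet (wrapping around) — i.e. ROT13, then swap the front and back halves of the string.
Applying both steps to "unztofdiurahic": "hamgbsqvhenuvp", then "vhenuvphamgbsq".
(Check on "veqoxuci": → "irdbkhpv" → "khpvirdb" ✓)

vhenuvphamgbsq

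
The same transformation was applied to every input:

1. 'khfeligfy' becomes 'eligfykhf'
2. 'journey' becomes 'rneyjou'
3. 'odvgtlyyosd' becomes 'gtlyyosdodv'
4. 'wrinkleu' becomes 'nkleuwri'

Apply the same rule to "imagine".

gineima

What's happening: move the first 3 characters to the end (rotate left by 3).
"imagine" → "gineima".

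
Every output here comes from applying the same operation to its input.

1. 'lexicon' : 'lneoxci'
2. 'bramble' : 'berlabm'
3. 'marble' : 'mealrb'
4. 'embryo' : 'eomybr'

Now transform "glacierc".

The rule is to take characters alternately from the front and the back (1st, last, 2nd, 2nd-last, ...).
On "glacierc" that produces "gclraeci".

gclraeci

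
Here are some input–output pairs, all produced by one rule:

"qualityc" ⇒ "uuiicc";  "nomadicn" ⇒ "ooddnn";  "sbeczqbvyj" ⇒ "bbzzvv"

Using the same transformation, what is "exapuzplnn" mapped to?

The pattern: keep one character in every 3, starting at position 2 (positions 2nd, 5th, 8th, ...), then double every character.
Applying both steps to "exapuzplnn": "xul", then "xxuull".

xxuull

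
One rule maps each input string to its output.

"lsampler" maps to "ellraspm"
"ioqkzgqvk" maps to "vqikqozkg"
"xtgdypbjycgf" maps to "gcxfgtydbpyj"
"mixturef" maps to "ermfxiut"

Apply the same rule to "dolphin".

ihdnlop

What's happening: move the last 3 characters to the front (rotate right by 3), then swap each adjacent pair of characters (1↔2, 3↔4, ...).
On "dolphin": the first step gives "hindolp", and the second then gives "ihdnlop".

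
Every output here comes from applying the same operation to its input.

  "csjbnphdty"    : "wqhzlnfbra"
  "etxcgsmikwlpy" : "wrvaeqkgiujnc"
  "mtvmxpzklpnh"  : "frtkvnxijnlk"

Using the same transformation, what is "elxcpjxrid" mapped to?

bjvanhvpgc

The pattern: swap the first and last characters, then shift every letter 2 places backward in the alphabet (wrapping around).
Working it through for "elxcpjxrid": intermediate "dlxcpjxrie", final "bjvanhvpgc".
(Check on "mtvmxpzklpnh": → "htvmxpzklpnm" → "frtkvnxijnlk" ✓)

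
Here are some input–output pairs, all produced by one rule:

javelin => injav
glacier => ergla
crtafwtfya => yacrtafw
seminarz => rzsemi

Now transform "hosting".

What's happening: move the last 2 characters to the front (rotate right by 2), then delete the last 2 characters.
Working it through for "hosting": intermediate "nghosti", final "nghos".

nghos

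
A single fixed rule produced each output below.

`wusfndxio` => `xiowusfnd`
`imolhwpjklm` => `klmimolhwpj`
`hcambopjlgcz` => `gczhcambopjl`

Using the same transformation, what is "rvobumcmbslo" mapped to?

The transformation: move the last 3 characters to the front (rotate right by 3).
Applying that to "rvobumcmbslo" gives "slorvobumcmb".

slorvobumcmb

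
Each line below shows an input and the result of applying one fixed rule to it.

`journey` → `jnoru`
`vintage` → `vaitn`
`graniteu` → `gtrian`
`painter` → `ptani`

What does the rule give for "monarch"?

The transformation: delete the last 2 characters, then take characters alternately from the front and the back (1st, last, 2nd, 2nd-last, ...).
Working it through for "monarch": intermediate "monar", final "mroan".

mroan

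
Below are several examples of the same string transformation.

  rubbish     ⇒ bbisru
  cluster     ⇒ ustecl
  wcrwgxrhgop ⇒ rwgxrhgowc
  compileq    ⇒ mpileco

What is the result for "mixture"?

xturmi

Rule — delete the last character, then move the first 2 characters to the end (rotate left by 2).
For "mixture", step one produces "mixtur"; step two turns that into "xturmi".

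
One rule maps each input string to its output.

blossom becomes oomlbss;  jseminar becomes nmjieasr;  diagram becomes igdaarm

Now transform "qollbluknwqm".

The pattern: sort the characters into reverse alphabetical order, then move the first 2 characters to the end (rotate left by 2).
Applying both steps to "qollbluknwqm": "wuqqonmlllkb", then "qqonmlllkbwu".

qqonmlllkbwu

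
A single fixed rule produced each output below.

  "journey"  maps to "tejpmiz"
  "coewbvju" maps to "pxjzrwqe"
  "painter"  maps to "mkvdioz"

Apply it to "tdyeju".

What's happening: shift every letter 5 places backward in the alphabet (wrapping around), then move the last character to the front.
Applying both steps to "tdyeju": "oytzep", then "poytze".

poytze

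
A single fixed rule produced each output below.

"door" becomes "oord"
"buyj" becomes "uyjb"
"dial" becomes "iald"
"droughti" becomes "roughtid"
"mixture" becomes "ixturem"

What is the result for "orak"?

rako

What's happening: move the first character to the end.
For "orak" the result is "rako".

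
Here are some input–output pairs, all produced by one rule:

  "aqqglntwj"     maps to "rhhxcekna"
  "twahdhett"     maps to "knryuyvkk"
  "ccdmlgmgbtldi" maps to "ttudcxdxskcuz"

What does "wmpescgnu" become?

The transformation: shift every letter 9 places backward in the alphabet (wrapping around).
Applying that to "wmpescgnu" gives "ndgvjtxel".

ndgvjtxel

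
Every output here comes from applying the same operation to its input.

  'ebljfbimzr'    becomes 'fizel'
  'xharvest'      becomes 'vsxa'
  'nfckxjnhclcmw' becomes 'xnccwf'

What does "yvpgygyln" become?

What's happening: move the first 3 characters to the end (rotate left by 3), then keep every other character starting from the second (positions 2nd, 4th, 6th, ...).
So "yvpgygyln" becomes "yynv".

yynv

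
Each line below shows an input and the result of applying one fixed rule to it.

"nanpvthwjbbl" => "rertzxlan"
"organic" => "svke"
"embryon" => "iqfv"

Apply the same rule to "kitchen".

omxg

The rule is to delete the last 3 characters, then shift every letter 4 places forward in the alphabet (wrapping around).
Applying both steps to "kitchen": "kitc", then "omxg".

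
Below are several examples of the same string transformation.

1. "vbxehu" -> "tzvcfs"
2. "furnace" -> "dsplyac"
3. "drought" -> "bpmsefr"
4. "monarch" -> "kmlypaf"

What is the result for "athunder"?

yrfslbcp

Rule — shift every letter 2 places backward in the alphabet (wrapping around).
For "athunder" the result is "yrfslbcp".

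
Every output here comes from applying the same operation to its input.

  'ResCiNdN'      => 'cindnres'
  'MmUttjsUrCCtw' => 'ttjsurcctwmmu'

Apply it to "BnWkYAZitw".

The pattern: move the first 3 characters to the end (rotate left by 3), then convert every letter to lowercase.
Applying both steps to "BnWkYAZitw": "kYAZitwBnW", then "kyazitwbnw".

kyazitwbnw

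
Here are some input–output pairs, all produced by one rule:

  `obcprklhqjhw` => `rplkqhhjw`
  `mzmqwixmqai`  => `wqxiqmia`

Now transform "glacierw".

In each case the input is transformed by: delete the first 3 characters, then swap each adjacent pair of characters (1↔2, 3↔4, ...).
For "glacierw" the result is "icrew".

icrew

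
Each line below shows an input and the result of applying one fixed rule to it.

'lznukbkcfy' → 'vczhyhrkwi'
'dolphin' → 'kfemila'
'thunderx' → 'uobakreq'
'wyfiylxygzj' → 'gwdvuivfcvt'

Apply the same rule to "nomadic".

In each case the input is transformed by: shift every letter 3 places backward in the alphabet (wrapping around), then reverse the string.
Starting from "nomadic": after the first operation, "kljxafz"; after the second, "zfaxjlk".

zfaxjlk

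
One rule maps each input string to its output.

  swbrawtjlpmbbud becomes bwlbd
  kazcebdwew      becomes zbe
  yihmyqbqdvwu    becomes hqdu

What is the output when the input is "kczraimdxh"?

Rule — keep one character in every 3, starting at position 3 (positions 3rd, 6th, 9th, ...).
"kczraimdxh" → "zix".

zix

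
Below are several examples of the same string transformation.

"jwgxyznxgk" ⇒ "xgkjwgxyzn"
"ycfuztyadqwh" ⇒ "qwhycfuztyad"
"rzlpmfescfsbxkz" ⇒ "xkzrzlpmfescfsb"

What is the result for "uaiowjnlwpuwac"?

Each output is the input with this applied: move the last 3 characters to the front (rotate right by 3).
So "uaiowjnlwpuwac" becomes "wacuaiowjnlwpu".

wacuaiowjnlwpu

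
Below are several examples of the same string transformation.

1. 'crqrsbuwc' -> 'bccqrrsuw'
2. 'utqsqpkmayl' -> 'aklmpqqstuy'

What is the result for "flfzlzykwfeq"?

efffkllqwyzz

Each output is the input with this applied: sort the characters into alphabetical order.
On "flfzlzykwfeq" that produces "efffkllqwyzz".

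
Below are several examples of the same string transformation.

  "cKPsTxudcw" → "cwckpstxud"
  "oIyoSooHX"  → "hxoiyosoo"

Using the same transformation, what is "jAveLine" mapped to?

nejaveli

The pattern: move the last 2 characters to the front (rotate right by 2), then convert every letter to lowercase.
"jAveLine" → "nejAveLi" → "nejaveli".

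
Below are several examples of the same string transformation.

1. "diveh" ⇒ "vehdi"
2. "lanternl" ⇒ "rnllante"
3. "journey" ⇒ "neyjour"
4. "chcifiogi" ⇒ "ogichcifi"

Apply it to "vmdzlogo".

ogovmdzl

Looking at the pairs, the operation is to move the last 3 characters to the front (rotate right by 3).
For "vmdzlogo" the result is "ogovmdzl".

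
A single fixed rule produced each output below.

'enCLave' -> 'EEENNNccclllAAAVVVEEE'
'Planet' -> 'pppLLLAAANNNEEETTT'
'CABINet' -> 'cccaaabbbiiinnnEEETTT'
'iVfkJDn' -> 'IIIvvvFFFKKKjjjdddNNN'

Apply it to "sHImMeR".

SSShhhiiiMMMmmmEEErrr

The pattern: repeat every character 3 times, then flip the case of every letter.
Applying both steps to "sHImMeR": "sssHHHIIImmmMMMeeeRRR", then "SSShhhiiiMMMmmmEEErrr".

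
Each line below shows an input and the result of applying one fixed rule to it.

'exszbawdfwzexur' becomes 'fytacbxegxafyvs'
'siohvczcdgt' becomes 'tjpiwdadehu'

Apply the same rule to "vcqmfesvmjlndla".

The transformation: shift every letter 1 place forward in the alphabet (wrapping around).
So "vcqmfesvmjlndla" becomes "wdrngftwnkmoemb".

wdrngftwnkmoemb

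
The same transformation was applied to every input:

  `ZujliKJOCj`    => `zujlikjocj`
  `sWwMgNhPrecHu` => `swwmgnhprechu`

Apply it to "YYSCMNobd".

In each case the input is transformed by: convert every letter to lowercase.
On "YYSCMNobd" that produces "yyscmnobd".

yyscmnobd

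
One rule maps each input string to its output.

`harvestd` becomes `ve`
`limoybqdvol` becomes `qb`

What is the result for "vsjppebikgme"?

Looking at the pairs, the operation is to take characters alternately from the front and the back (1st, last, 2nd, 2nd-last, ...), then keep only the last 2 characters.
For "vsjppebikgme", step one produces "vesmjgpkpieb"; step two turns that into "eb".

eb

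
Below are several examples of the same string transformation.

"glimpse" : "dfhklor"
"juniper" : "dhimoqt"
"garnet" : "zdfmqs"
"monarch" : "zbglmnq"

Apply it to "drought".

The transformation: sort the characters into alphabetical order, then shift every letter 1 place backward in the alphabet (wrapping around).
Starting from "drought": after the first operation, "dghortu"; after the second, "cfgnqst".

cfgnqst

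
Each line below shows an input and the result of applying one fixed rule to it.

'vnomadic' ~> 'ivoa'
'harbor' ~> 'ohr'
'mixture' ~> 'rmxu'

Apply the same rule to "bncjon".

obc

Each output is the input with this applied: move the last 2 characters to the front (rotate right by 2), then keep every other character starting from the first (positions 1st, 3rd, 5th, ...).
Starting from "bncjon": after the first operation, "onbncj"; after the second, "obc".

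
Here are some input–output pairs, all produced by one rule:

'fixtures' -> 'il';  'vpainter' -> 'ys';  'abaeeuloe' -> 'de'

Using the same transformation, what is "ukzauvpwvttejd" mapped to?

What's happening: shift every letter 3 places forward in the alphabet (wrapping around), then keep only the first 2 characters.
On "ukzauvpwvttejd" that produces "xn".

xn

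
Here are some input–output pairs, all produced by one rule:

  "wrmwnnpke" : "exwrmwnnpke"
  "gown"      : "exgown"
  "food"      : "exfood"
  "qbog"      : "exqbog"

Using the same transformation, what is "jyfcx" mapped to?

exjyfcx

The pattern: prepend "ex".
For "jyfcx" the result is "exjyfcx".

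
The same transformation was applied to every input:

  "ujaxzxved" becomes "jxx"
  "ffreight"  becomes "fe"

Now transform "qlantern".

The rule is to delete the last 3 characters, then keep every other character starting from the second (positions 2nd, 4th, 6th, ...).
"qlantern" → "qlant" → "ln".
(Check on "ffreight": → "ffrei" → "fe" ✓)

ln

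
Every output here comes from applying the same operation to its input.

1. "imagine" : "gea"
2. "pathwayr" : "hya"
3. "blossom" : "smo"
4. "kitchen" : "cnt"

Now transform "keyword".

The transformation: move the first 3 characters to the end (rotate left by 3), then keep one character in every 3, starting at position 1 (positions 1st, 4th, 7th, ...).
Starting from "keyword": after the first operation, "wordkey"; after the second, "wdy".
(Check on "blossom": → "ssomblo" → "smo" ✓)

wdy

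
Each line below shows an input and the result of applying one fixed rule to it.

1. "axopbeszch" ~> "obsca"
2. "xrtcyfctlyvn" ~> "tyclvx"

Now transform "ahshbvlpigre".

sblira

The transformation: keep every other character starting from the first (positions 1st, 3rd, 5th, ...), then move the first character to the end.
So "ahshbvlpigre" becomes "sblira".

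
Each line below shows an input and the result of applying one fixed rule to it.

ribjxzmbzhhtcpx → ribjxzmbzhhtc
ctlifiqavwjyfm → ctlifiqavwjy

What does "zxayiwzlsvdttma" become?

zxayiwzlsvdtt

The rule is to delete the last 2 characters.
Applying that to "zxayiwzlsvdttma" gives "zxayiwzlsvdtt".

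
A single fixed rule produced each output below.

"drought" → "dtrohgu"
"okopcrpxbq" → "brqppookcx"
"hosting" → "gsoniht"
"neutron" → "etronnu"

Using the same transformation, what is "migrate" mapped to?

In each case the input is transformed by: sort the characters into reverse alphabetical order, then swap the first and last characters.
Doing the same to "migrate": "armiget".
(Check on "neutron": → "utronne" → "etronnu" ✓)

armiget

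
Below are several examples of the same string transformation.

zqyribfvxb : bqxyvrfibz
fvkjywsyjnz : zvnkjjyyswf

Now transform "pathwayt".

Rule — take characters alternately from the front and the back (1st, last, 2nd, 2nd-last, ...), then move the first character to the end.
So "pathwayt" becomes "taytahwp".

taytahwp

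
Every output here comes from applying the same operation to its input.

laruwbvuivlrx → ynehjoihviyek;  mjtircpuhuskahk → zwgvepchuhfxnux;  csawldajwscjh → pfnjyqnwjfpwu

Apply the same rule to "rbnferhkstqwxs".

eoasreuxfgdjkf

Looking at the pairs, the operation is to shift every letter 13 places forward in the alphabet (wrapping around) — i.e. ROT13.
Doing the same to "rbnferhkstqwxs": "eoasreuxfgdjkf".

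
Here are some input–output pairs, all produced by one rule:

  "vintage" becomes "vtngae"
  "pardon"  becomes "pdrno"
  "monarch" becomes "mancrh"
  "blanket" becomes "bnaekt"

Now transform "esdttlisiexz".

etdltsieizx

The pattern: swap each adjacent pair of characters (1↔2, 3↔4, ...), then delete the first character.
"esdttlisiexz" → "setdltsieizx" → "etdltsieizx".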